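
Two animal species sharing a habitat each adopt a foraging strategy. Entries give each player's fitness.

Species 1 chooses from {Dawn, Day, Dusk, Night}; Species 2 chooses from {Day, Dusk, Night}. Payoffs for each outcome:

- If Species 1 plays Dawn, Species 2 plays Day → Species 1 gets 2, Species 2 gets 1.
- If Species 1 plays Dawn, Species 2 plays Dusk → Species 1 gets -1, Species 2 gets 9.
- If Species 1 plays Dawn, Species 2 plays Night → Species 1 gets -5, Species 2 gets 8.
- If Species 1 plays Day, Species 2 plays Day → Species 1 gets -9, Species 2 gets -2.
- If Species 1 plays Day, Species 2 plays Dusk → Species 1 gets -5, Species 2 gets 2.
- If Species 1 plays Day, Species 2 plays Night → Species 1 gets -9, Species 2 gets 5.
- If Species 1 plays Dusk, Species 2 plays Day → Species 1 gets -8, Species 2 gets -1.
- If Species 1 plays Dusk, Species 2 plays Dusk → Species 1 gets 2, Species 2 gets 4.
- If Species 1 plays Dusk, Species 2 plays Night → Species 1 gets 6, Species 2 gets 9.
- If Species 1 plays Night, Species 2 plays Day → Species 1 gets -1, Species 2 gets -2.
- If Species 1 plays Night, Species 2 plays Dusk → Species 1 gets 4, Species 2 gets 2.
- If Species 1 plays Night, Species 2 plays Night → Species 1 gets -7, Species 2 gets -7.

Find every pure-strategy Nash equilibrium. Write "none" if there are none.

(Dawn, Day): Species 2 can switch to Dusk (1 → 9). Not NE.
(Dawn, Dusk): Species 1 can switch to Dusk (-1 → 2). Not NE.
(Dawn, Night): Species 1 can switch to Dusk (-5 → 6). Not NE.
(Day, Day): Species 1 can switch to Dawn (-9 → 2). Not NE.
(Day, Dusk): Species 1 can switch to Dawn (-5 → -1). Not NE.
(Day, Night): Species 1 can switch to Dawn (-9 → -5). Not NE.
(Dusk, Day): Species 1 can switch to Dawn (-8 → 2). Not NE.
(Dusk, Dusk): Species 1 can switch to Night (2 → 4). Not NE.
(Dusk, Night): Species 1 gets 6, best alternative -5; Species 2 gets 9, best alternative 4. No profitable deviation — NE.
(Night, Day): Species 1 can switch to Dawn (-1 → 2). Not NE.
(Night, Dusk): Species 1 gets 4, best alternative 2; Species 2 gets 2, best alternative -2. No profitable deviation — NE.
(Night, Night): Species 1 can switch to Dawn (-7 → -5). Not NE.

The pure Nash equilibria are (Dusk, Night) and (Night, Dusk).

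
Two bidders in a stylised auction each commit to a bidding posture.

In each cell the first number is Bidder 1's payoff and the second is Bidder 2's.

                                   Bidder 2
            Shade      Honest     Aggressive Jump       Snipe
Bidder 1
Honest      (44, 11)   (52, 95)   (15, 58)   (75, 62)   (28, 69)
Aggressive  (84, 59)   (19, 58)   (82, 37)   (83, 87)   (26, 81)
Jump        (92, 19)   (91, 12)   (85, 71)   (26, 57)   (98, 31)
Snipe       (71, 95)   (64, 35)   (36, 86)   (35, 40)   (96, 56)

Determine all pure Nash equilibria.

(Aggressive, Jump), (Jump, Aggressive)

Bidder 1 against Shade: payoffs 44, 84, 92, 71 → best response Jump.
Bidder 1 against Honest: payoffs 52, 19, 91, 64 → best response Jump.
Bidder 1 against Aggressive: payoffs 15, 82, 85, 36 → best response Jump.
Bidder 1 against Jump: payoffs 75, 83, 26, 35 → best response Aggressive.
Bidder 1 against Snipe: payoffs 28, 26, 98, 96 → best response Jump.
Bidder 2 against Honest: payoffs 11, 95, 58, 62, 69 → best response Honest.
Bidder 2 against Aggressive: payoffs 59, 58, 37, 87, 81 → best response Jump.
Bidder 2 against Jump: payoffs 19, 12, 71, 57, 31 → best response Aggressive.
Bidder 2 against Snipe: payoffs 95, 35, 86, 40, 56 → best response Shade.
Mutual best responses: (Aggressive, Jump); (Jump, Aggressive).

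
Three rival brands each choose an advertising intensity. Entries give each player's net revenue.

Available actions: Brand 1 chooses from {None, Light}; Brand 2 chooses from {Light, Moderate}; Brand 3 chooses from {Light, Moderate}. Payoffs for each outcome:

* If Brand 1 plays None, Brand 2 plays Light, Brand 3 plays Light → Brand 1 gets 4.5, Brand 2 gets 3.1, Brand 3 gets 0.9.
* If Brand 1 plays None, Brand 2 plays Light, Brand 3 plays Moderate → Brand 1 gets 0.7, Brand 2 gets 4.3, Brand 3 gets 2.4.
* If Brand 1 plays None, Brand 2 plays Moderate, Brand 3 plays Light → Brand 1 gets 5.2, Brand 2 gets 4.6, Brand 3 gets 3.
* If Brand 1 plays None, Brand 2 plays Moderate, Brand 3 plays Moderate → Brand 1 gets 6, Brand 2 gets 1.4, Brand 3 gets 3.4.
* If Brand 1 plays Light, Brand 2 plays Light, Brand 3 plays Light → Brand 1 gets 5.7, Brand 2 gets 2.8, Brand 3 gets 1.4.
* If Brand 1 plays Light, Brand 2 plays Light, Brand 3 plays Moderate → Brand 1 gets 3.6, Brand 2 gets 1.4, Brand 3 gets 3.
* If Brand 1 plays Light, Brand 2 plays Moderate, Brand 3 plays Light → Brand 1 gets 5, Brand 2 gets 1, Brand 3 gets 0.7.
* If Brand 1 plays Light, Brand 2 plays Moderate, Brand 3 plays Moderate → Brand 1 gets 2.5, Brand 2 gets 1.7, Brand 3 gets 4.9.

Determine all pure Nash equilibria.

Brand 1 against (Light, Light): payoffs 4.5, 5.7 → best response Light.
Brand 1 against (Light, Moderate): payoffs 0.7, 3.6 → best response Light.
Brand 1 against (Moderate, Light): payoffs 5.2, 5 → best response None.
Brand 1 against (Moderate, Moderate): payoffs 6, 2.5 → best response None.
Brand 2 against (None, Light): payoffs 3.1, 4.6 → best response Moderate.
Brand 2 against (None, Moderate): payoffs 4.3, 1.4 → best response Light.
Brand 2 against (Light, Light): payoffs 2.8, 1 → best response Light.
Brand 2 against (Light, Moderate): payoffs 1.4, 1.7 → best response Moderate.
Brand 3 against (None, Light): payoffs 0.9, 2.4 → best response Moderate.
Brand 3 against (None, Moderate): payoffs 3, 3.4 → best response Moderate.
Brand 3 against (Light, Light): payoffs 1.4, 3 → best response Moderate.
Brand 3 against (Light, Moderate): payoffs 0.7, 4.9 → best response Moderate.
No profile is a mutual best response for all players.

This game has no pure Nash equilibrium.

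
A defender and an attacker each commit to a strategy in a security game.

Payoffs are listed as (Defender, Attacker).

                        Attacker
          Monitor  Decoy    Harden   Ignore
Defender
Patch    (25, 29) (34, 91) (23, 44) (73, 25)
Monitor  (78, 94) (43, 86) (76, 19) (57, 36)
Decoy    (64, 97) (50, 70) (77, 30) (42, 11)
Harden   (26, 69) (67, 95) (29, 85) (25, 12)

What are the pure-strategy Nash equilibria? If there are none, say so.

For each strategy profile, look for a profitable unilateral deviation.
(Patch, Monitor): Defender can switch to Monitor (25 → 78). Not NE.
(Patch, Decoy): Defender can switch to Monitor (34 → 43). Not NE.
(Patch, Harden): Defender can switch to Monitor (23 → 76). Not NE.
(Patch, Ignore): Attacker can switch to Monitor (25 → 29). Not NE.
(Monitor, Monitor): Defender gets 78, best alternative 64; Attacker gets 94, best alternative 86. No profitable deviation — NE.
(Monitor, Decoy): Defender can switch to Decoy (43 → 50). Not NE.
(Monitor, Harden): Defender can switch to Decoy (76 → 77). Not NE.
(Monitor, Ignore): Defender can switch to Patch (57 → 73). Not NE.
(Decoy, Monitor): Defender can switch to Monitor (64 → 78). Not NE.
(Harden, Decoy): Defender gets 67, best alternative 50; Attacker gets 95, best alternative 85. No profitable deviation — NE.
(The remaining 6 profiles each have a profitable deviation by the same check.)

The pure Nash equilibria are (Monitor, Monitor); (Harden, Decoy).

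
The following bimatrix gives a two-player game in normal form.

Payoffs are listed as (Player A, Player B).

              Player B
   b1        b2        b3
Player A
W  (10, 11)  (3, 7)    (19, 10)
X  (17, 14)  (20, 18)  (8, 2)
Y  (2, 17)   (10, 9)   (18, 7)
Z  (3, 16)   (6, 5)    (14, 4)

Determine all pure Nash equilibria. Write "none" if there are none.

The unique pure-strategy Nash equilibrium is (X, b2).

Mark each player's best response to every combination of opponents' strategies; a profile where every player is best-responding is a pure Nash equilibrium.
Player A against b1: payoffs 10, 17, 2, 3 → best response X.
Player A against b2: payoffs 3, 20, 10, 6 → best response X.
Player A against b3: payoffs 19, 8, 18, 14 → best response W.
Player B against W: payoffs 11, 7, 10 → best response b1.
Player B against X: payoffs 14, 18, 2 → best response b2.
Player B against Y: payoffs 17, 9, 7 → best response b1.
Player B against Z: payoffs 16, 5, 4 → best response b1.
Mutual best responses: (X, b2).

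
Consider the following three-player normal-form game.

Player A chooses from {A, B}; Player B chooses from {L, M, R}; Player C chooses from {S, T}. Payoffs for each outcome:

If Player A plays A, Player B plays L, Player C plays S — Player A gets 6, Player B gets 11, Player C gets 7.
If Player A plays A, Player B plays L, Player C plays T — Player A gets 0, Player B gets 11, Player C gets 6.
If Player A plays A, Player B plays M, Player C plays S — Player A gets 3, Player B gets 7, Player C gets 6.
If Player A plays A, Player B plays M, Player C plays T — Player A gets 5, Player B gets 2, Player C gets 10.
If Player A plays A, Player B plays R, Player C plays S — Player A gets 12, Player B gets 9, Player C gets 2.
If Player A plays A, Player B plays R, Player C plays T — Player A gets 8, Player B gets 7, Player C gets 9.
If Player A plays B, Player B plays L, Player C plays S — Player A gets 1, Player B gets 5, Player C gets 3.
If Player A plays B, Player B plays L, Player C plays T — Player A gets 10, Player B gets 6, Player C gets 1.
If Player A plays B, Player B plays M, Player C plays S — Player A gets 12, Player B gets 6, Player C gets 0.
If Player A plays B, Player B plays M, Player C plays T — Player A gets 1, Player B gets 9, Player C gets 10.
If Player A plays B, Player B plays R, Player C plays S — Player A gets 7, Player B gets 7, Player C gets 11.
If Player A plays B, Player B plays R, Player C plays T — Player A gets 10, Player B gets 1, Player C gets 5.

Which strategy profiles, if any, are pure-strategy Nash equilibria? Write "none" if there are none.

Check each profile: it is a Nash equilibrium iff no player can strictly gain by switching unilaterally.
(A, L, S): Player A gets 6, best alternative 1; Player B gets 11, best alternative 9; Player C gets 7, best alternative 6. No profitable deviation — NE.
(A, L, T): Player A can switch to B (0 → 10). Not NE.
(A, M, S): Player A can switch to B (3 → 12). Not NE.
(A, M, T): Player B can switch to L (2 → 11). Not NE.
(A, R, S): Player B can switch to L (9 → 11). Not NE.
(A, R, T): Player A can switch to B (8 → 10). Not NE.
(B, L, S): Player A can switch to A (1 → 6). Not NE.
(B, L, T): Player B can switch to M (6 → 9). Not NE.
(B, M, S): Player B can switch to R (6 → 7). Not NE.
(B, M, T): Player A can switch to A (1 → 5). Not NE.
(B, R, S): Player A can switch to A (7 → 12). Not NE.
(B, R, T): Player B can switch to L (1 → 6). Not NE.

The unique pure-strategy Nash equilibrium is (A, L, S).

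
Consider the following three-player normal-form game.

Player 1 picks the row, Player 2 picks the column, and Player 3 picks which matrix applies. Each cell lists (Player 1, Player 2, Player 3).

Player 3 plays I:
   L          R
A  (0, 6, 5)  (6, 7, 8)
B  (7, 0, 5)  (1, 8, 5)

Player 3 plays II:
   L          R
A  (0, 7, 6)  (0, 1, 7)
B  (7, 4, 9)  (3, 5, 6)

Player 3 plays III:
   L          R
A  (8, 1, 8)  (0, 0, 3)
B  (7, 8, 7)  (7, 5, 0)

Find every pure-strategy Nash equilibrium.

Player 1 against (L, I): payoffs 0, 7 → best response B.
Player 1 against (L, II): payoffs 0, 7 → best response B.
Player 1 against (L, III): payoffs 8, 7 → best response A.
Player 1 against (R, I): payoffs 6, 1 → best response A.
Player 1 against (R, II): payoffs 0, 3 → best response B.
Player 1 against (R, III): payoffs 0, 7 → best response B.
Player 2 against (A, I): payoffs 6, 7 → best response R.
Player 2 against (A, II): payoffs 7, 1 → best response L.
Player 2 against (A, III): payoffs 1, 0 → best response L.
Player 2 against (B, I): payoffs 0, 8 → best response R.
Player 2 against (B, II): payoffs 4, 5 → best response R.
Player 2 against (B, III): payoffs 8, 5 → best response L.
Player 3 against (A, L): payoffs 5, 6, 8 → best response III.
Player 3 against (A, R): payoffs 8, 7, 3 → best response I.
Player 3 against (B, L): payoffs 5, 9, 7 → best response II.
Player 3 against (B, R): payoffs 5, 6, 0 → best response II.
Mutual best responses: (A, L, III); (A, R, I); (B, R, II).

(A, L, III); (A, R, I); (B, R, II)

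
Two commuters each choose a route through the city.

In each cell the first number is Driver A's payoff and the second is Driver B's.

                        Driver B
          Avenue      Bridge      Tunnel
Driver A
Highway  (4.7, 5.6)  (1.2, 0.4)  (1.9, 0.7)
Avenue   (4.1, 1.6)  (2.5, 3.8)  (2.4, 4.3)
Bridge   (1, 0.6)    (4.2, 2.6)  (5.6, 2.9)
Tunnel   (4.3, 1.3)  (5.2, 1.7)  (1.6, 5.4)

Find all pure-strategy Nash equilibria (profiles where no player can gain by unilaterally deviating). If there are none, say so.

(Highway, Avenue), (Bridge, Tunnel)

Driver A against Avenue: payoffs 4.7, 4.1, 1, 4.3 → best response Highway.
Driver A against Bridge: payoffs 1.2, 2.5, 4.2, 5.2 → best response Tunnel.
Driver A against Tunnel: payoffs 1.9, 2.4, 5.6, 1.6 → best response Bridge.
Driver B against Highway: payoffs 5.6, 0.4, 0.7 → best response Avenue.
Driver B against Avenue: payoffs 1.6, 3.8, 4.3 → best response Tunnel.
Driver B against Bridge: payoffs 0.6, 2.6, 2.9 → best response Tunnel.
Driver B against Tunnel: payoffs 1.3, 1.7, 5.4 → best response Tunnel.
Mutual best responses: (Highway, Avenue); (Bridge, Tunnel).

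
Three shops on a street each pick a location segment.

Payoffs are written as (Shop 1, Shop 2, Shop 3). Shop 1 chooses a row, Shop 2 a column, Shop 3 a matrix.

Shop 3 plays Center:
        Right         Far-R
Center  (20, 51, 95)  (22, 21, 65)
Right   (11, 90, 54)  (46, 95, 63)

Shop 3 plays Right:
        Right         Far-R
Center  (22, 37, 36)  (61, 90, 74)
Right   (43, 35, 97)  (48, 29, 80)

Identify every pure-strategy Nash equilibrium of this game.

(Center, Right, Center): Shop 1 gets 20, best alternative 11; Shop 2 gets 51, best alternative 21; Shop 3 gets 95, best alternative 36. No profitable deviation — NE.
(Center, Right, Right): Shop 1 can switch to Right (22 → 43). Not NE.
(Center, Far-R, Center): Shop 1 can switch to Right (22 → 46). Not NE.
(Center, Far-R, Right): Shop 1 gets 61, best alternative 48; Shop 2 gets 90, best alternative 37; Shop 3 gets 74, best alternative 65. No profitable deviation — NE.
(Right, Right, Center): Shop 1 can switch to Center (11 → 20). Not NE.
(Right, Right, Right): Shop 1 gets 43, best alternative 22; Shop 2 gets 35, best alternative 29; Shop 3 gets 97, best alternative 54. No profitable deviation — NE.
(Right, Far-R, Center): Shop 3 can switch to Right (63 → 80). Not NE.
(Right, Far-R, Right): Shop 1 can switch to Center (48 → 61). Not NE.

The pure Nash equilibria are (Center, Right, Center) and (Center, Far-R, Right) and (Right, Right, Right).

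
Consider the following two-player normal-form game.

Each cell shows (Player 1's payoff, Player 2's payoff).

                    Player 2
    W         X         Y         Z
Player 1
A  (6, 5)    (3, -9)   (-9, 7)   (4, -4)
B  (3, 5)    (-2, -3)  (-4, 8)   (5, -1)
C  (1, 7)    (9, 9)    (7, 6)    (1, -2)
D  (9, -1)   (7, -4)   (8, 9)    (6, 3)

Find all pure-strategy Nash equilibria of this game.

Pure-strategy Nash equilibria: (C, X); (D, Y)

Player 1 against W: payoffs 6, 3, 1, 9 → best response D.
Player 1 against X: payoffs 3, -2, 9, 7 → best response C.
Player 1 against Y: payoffs -9, -4, 7, 8 → best response D.
Player 1 against Z: payoffs 4, 5, 1, 6 → best response D.
Player 2 against A: payoffs 5, -9, 7, -4 → best response Y.
Player 2 against B: payoffs 5, -3, 8, -1 → best response Y.
Player 2 against C: payoffs 7, 9, 6, -2 → best response X.
Player 2 against D: payoffs -1, -4, 9, 3 → best response Y.
Mutual best responses: (C, X); (D, Y).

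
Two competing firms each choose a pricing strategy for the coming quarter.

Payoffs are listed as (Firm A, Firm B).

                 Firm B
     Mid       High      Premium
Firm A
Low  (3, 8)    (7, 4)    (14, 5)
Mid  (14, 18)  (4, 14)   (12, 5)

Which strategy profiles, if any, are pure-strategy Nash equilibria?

Pure NE: (Mid, Mid)

Firm A against Mid: payoffs 3, 14 → best response Mid.
Firm A against High: payoffs 7, 4 → best response Low.
Firm A against Premium: payoffs 14, 12 → best response Low.
Firm B against Low: payoffs 8, 4, 5 → best response Mid.
Firm B against Mid: payoffs 18, 14, 5 → best response Mid.
Mutual best responses: (Mid, Mid).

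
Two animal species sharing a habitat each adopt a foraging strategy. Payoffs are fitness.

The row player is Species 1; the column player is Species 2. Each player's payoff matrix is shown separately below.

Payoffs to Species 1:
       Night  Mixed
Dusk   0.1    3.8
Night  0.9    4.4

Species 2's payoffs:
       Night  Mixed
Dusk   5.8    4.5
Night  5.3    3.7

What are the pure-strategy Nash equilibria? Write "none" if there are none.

Pure NE: (Night, Night)

For each player, find the best response to each opponent profile; mutual best responses are the pure NE.
Species 1 against Night: payoffs 0.1, 0.9 → best response Night.
Species 1 against Mixed: payoffs 3.8, 4.4 → best response Night.
Species 2 against Dusk: payoffs 5.8, 4.5 → best response Night.
Species 2 against Night: payoffs 5.3, 3.7 → best response Night.
Mutual best responses: (Night, Night).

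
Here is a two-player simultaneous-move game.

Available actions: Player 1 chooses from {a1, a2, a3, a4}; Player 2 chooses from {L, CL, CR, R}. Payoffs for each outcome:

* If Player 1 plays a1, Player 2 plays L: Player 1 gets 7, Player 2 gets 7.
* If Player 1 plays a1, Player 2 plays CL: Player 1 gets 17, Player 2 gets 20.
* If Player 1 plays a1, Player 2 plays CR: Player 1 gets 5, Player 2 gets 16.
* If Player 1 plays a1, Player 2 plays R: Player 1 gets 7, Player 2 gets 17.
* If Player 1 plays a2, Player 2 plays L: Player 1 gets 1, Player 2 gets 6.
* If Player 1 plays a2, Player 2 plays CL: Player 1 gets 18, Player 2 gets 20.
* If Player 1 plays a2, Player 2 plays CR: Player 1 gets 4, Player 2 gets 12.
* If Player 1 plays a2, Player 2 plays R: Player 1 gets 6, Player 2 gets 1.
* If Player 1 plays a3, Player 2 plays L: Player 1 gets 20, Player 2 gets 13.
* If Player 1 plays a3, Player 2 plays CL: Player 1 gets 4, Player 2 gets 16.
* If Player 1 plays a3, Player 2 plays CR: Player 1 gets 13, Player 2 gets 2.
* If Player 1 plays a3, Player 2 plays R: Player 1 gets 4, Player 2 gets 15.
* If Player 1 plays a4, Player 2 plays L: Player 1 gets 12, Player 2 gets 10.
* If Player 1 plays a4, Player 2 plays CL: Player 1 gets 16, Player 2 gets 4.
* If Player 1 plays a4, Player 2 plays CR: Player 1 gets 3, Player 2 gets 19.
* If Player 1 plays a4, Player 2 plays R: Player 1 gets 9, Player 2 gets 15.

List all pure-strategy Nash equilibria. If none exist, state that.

(a2, CL)

For each player, find the best response to each opponent profile; mutual best responses are the pure NE.
Player 1 against L: payoffs 7, 1, 20, 12 → best response a3.
Player 1 against CL: payoffs 17, 18, 4, 16 → best response a2.
Player 1 against CR: payoffs 5, 4, 13, 3 → best response a3.
Player 1 against R: payoffs 7, 6, 4, 9 → best response a4.
Player 2 against a1: payoffs 7, 20, 16, 17 → best response CL.
Player 2 against a2: payoffs 6, 20, 12, 1 → best response CL.
Player 2 against a3: payoffs 13, 16, 2, 15 → best response CL.
Player 2 against a4: payoffs 10, 4, 19, 15 → best response CR.
Mutual best responses: (a2, CL).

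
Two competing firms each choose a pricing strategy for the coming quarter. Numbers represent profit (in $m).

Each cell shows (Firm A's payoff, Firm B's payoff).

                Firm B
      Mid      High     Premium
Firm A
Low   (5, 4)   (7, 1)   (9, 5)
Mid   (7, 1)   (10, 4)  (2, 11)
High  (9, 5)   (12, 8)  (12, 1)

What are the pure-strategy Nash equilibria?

Pure NE: (High, High)

Firm A against Mid: payoffs 5, 7, 9 → best response High.
Firm A against High: payoffs 7, 10, 12 → best response High.
Firm A against Premium: payoffs 9, 2, 12 → best response High.
Firm B against Low: payoffs 4, 1, 5 → best response Premium.
Firm B against Mid: payoffs 1, 4, 11 → best response Premium.
Firm B against High: payoffs 5, 8, 1 → best response High.
Mutual best responses: (High, High).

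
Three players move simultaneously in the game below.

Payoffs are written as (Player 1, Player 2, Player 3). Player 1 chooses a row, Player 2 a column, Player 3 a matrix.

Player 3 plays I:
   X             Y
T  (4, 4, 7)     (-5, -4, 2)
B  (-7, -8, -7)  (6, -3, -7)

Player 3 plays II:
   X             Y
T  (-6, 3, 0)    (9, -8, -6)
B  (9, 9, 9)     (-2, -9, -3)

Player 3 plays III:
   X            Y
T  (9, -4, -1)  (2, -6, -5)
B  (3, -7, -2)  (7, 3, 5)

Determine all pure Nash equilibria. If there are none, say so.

Player 1 against (X, I): payoffs 4, -7 → best response T.
Player 1 against (X, II): payoffs -6, 9 → best response B.
Player 1 against (X, III): payoffs 9, 3 → best response T.
Player 1 against (Y, I): payoffs -5, 6 → best response B.
Player 1 against (Y, II): payoffs 9, -2 → best response T.
Player 1 against (Y, III): payoffs 2, 7 → best response B.
Player 2 against (T, I): payoffs 4, -4 → best response X.
Player 2 against (T, II): payoffs 3, -8 → best response X.
Player 2 against (T, III): payoffs -4, -6 → best response X.
Player 2 against (B, I): payoffs -8, -3 → best response Y.
Player 2 against (B, II): payoffs 9, -9 → best response X.
Player 2 against (B, III): payoffs -7, 3 → best response Y.
Player 3 against (T, X): payoffs 7, 0, -1 → best response I.
Player 3 against (T, Y): payoffs 2, -6, -5 → best response I.
Player 3 against (B, X): payoffs -7, 9, -2 → best response II.
Player 3 against (B, Y): payoffs -7, -3, 5 → best response III.
Mutual best responses: (T, X, I); (B, X, II); (B, Y, III).

Pure-strategy Nash equilibria: (T, X, I); (B, X, II); (B, Y, III)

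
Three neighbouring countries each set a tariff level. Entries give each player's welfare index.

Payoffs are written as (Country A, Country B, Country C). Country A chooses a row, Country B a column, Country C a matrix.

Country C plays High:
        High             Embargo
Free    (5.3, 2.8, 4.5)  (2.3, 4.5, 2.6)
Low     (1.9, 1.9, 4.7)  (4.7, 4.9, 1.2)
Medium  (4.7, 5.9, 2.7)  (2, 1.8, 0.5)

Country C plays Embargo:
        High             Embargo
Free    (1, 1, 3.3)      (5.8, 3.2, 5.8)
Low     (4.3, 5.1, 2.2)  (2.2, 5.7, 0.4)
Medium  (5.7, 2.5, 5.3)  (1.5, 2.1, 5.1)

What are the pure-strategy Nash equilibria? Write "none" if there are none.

The pure Nash equilibria are (Free, Embargo, Embargo), (Low, Embargo, High), (Medium, High, Embargo).

Mark each player's best response to every combination of opponents' strategies; a profile where every player is best-responding is a pure Nash equilibrium.
Country A against (High, High): payoffs 5.3, 1.9, 4.7 → best response Free.
Country A against (High, Embargo): payoffs 1, 4.3, 5.7 → best response Medium.
Country A against (Embargo, High): payoffs 2.3, 4.7, 2 → best response Low.
Country A against (Embargo, Embargo): payoffs 5.8, 2.2, 1.5 → best response Free.
Country B against (Free, High): payoffs 2.8, 4.5 → best response Embargo.
Country B against (Free, Embargo): payoffs 1, 3.2 → best response Embargo.
Country B against (Low, High): payoffs 1.9, 4.9 → best response Embargo.
Country B against (Low, Embargo): payoffs 5.1, 5.7 → best response Embargo.
Country B against (Medium, High): payoffs 5.9, 1.8 → best response High.
Country B against (Medium, Embargo): payoffs 2.5, 2.1 → best response High.
Country C against (Free, High): payoffs 4.5, 3.3 → best response High.
Country C against (Free, Embargo): payoffs 2.6, 5.8 → best response Embargo.
Country C against (Low, High): payoffs 4.7, 2.2 → best response High.
Country C against (Low, Embargo): payoffs 1.2, 0.4 → best response High.
Country C against (Medium, High): payoffs 2.7, 5.3 → best response Embargo.
Country C against (Medium, Embargo): payoffs 0.5, 5.1 → best response Embargo.
Mutual best responses: (Free, Embargo, Embargo); (Low, Embargo, High); (Medium, High, Embargo).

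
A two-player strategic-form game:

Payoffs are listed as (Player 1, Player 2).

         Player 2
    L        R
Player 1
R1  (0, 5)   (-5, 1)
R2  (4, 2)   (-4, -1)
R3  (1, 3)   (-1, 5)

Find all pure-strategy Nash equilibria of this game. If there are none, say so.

Player 1 against L: payoffs 0, 4, 1 → best response R2.
Player 1 against R: payoffs -5, -4, -1 → best response R3.
Player 2 against R1: payoffs 5, 1 → best response L.
Player 2 against R2: payoffs 2, -1 → best response L.
Player 2 against R3: payoffs 3, 5 → best response R.
Mutual best responses: (R2, L); (R3, R).

The pure Nash equilibria are (R2, L); (R3, R).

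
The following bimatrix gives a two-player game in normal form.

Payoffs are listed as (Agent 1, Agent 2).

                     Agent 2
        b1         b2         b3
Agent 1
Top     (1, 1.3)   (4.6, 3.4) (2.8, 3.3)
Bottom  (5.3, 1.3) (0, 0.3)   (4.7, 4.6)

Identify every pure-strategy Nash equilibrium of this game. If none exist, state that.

For each player, find the best response to each opponent profile; mutual best responses are the pure NE.
Agent 1 against b1: payoffs 1, 5.3 → best response Bottom.
Agent 1 against b2: payoffs 4.6, 0 → best response Top.
Agent 1 against b3: payoffs 2.8, 4.7 → best response Bottom.
Agent 2 against Top: payoffs 1.3, 3.4, 3.3 → best response b2.
Agent 2 against Bottom: payoffs 1.3, 0.3, 4.6 → best response b3.
Mutual best responses: (Top, b2); (Bottom, b3).

The pure Nash equilibria are (Top, b2); (Bottom, b3).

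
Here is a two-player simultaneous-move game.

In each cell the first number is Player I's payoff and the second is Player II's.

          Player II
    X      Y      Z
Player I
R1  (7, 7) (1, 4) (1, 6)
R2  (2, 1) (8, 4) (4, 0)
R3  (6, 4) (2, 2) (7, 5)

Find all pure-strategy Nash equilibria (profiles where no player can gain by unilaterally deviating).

Player I against X: payoffs 7, 2, 6 → best response R1.
Player I against Y: payoffs 1, 8, 2 → best response R2.
Player I against Z: payoffs 1, 4, 7 → best response R3.
Player II against R1: payoffs 7, 4, 6 → best response X.
Player II against R2: payoffs 1, 4, 0 → best response Y.
Player II against R3: payoffs 4, 2, 5 → best response Z.
Mutual best responses: (R1, X); (R2, Y); (R3, Z).

The pure Nash equilibria are (R1, X); (R2, Y); (R3, Z).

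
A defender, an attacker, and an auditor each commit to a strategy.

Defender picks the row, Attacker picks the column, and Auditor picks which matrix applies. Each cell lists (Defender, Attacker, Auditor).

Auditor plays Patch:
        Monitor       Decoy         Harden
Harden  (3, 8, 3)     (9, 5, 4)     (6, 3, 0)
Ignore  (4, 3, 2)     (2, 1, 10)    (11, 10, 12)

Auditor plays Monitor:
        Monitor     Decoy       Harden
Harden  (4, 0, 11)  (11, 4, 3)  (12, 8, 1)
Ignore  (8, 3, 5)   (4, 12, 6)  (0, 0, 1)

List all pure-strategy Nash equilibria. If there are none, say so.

(Harden, Harden, Monitor), (Ignore, Harden, Patch)

Defender against (Monitor, Patch): payoffs 3, 4 → best response Ignore.
Defender against (Monitor, Monitor): payoffs 4, 8 → best response Ignore.
Defender against (Decoy, Patch): payoffs 9, 2 → best response Harden.
Defender against (Decoy, Monitor): payoffs 11, 4 → best response Harden.
Defender against (Harden, Patch): payoffs 6, 11 → best response Ignore.
Defender against (Harden, Monitor): payoffs 12, 0 → best response Harden.
Attacker against (Harden, Patch): payoffs 8, 5, 3 → best response Monitor.
Attacker against (Harden, Monitor): payoffs 0, 4, 8 → best response Harden.
Attacker against (Ignore, Patch): payoffs 3, 1, 10 → best response Harden.
Attacker against (Ignore, Monitor): payoffs 3, 12, 0 → best response Decoy.
Auditor against (Harden, Monitor): payoffs 3, 11 → best response Monitor.
Auditor against (Harden, Decoy): payoffs 4, 3 → best response Patch.
Auditor against (Harden, Harden): payoffs 0, 1 → best response Monitor.
Auditor against (Ignore, Monitor): payoffs 2, 5 → best response Monitor.
Auditor against (Ignore, Decoy): payoffs 10, 6 → best response Patch.
Auditor against (Ignore, Harden): payoffs 12, 1 → best response Patch.
Mutual best responses: (Harden, Harden, Monitor); (Ignore, Harden, Patch).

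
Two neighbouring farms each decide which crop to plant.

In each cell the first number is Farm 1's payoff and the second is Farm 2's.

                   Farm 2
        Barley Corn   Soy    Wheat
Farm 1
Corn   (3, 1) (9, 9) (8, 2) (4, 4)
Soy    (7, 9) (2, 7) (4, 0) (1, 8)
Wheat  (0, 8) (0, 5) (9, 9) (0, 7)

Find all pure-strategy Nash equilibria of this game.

Pure-strategy Nash equilibria: (Corn, Corn); (Soy, Barley); (Wheat, Soy)

Farm 1 against Barley: payoffs 3, 7, 0 → best response Soy.
Farm 1 against Corn: payoffs 9, 2, 0 → best response Corn.
Farm 1 against Soy: payoffs 8, 4, 9 → best response Wheat.
Farm 1 against Wheat: payoffs 4, 1, 0 → best response Corn.
Farm 2 against Corn: payoffs 1, 9, 2, 4 → best response Corn.
Farm 2 against Soy: payoffs 9, 7, 0, 8 → best response Barley.
Farm 2 against Wheat: payoffs 8, 5, 9, 7 → best response Soy.
Mutual best responses: (Corn, Corn); (Soy, Barley); (Wheat, Soy).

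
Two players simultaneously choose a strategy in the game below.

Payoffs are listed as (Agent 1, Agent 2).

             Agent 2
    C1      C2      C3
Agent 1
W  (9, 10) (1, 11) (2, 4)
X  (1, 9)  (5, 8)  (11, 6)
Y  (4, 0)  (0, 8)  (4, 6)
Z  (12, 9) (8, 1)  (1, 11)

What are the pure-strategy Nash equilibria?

none

Mark each player's best response to every combination of opponents' strategies; a profile where every player is best-responding is a pure Nash equilibrium.
Agent 1 against C1: payoffs 9, 1, 4, 12 → best response Z.
Agent 1 against C2: payoffs 1, 5, 0, 8 → best response Z.
Agent 1 against C3: payoffs 2, 11, 4, 1 → best response X.
Agent 2 against W: payoffs 10, 11, 4 → best response C2.
Agent 2 against X: payoffs 9, 8, 6 → best response C1.
Agent 2 against Y: payoffs 0, 8, 6 → best response C2.
Agent 2 against Z: payoffs 9, 1, 11 → best response C3.
No profile is a mutual best response for all players.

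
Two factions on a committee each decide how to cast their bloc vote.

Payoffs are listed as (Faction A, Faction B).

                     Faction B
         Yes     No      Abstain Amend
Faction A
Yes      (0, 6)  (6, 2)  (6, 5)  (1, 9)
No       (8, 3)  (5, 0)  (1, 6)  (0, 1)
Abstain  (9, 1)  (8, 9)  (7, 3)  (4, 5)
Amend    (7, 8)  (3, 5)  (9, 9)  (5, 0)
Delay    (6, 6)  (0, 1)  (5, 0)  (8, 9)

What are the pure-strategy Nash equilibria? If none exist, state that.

Check each profile: it is a Nash equilibrium iff no player can strictly gain by switching unilaterally.
(Yes, Yes): Faction A can switch to No (0 → 8). Not NE.
(Yes, No): Faction A can switch to Abstain (6 → 8). Not NE.
(Yes, Abstain): Faction A can switch to Abstain (6 → 7). Not NE.
(Yes, Amend): Faction A can switch to Abstain (1 → 4). Not NE.
(No, Yes): Faction A can switch to Abstain (8 → 9). Not NE.
(No, No): Faction A can switch to Yes (5 → 6). Not NE.
(No, Abstain): Faction A can switch to Yes (1 → 6). Not NE.
(No, Amend): Faction A can switch to Yes (0 → 1). Not NE.
(Abstain, No): Faction A gets 8, best alternative 6; Faction B gets 9, best alternative 5. No profitable deviation — NE.
(Amend, Abstain): Faction A gets 9, best alternative 7; Faction B gets 9, best alternative 8. No profitable deviation — NE.
(Delay, Amend): Faction A gets 8, best alternative 5; Faction B gets 9, best alternative 6. No profitable deviation — NE.
(The remaining 9 profiles each have a profitable deviation by the same check.)

Pure-strategy Nash equilibria: (Abstain, No) and (Amend, Abstain) and (Delay, Amend)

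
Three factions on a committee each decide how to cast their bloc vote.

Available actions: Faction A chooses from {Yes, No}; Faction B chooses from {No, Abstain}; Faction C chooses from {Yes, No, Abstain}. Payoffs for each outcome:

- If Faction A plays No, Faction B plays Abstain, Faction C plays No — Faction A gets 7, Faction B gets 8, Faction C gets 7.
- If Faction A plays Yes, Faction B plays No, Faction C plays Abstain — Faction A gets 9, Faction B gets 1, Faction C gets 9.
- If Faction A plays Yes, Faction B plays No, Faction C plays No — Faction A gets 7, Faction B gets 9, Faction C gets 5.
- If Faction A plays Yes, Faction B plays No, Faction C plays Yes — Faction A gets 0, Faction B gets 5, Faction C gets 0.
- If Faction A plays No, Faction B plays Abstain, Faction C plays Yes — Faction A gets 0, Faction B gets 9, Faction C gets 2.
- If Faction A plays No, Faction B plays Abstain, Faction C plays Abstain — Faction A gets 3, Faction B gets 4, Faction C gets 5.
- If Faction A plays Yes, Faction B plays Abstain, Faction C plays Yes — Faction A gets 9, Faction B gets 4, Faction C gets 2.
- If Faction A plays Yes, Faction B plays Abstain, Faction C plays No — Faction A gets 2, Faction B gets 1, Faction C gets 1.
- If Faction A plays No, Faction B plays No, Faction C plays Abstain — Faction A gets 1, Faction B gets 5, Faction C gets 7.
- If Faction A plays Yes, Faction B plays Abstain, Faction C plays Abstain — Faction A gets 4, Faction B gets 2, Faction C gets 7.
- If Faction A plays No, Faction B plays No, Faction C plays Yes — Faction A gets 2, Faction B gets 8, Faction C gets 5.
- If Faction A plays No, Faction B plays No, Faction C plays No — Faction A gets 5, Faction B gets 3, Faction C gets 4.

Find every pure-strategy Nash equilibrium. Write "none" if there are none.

Mark each player's best response to every combination of opponents' strategies; a profile where every player is best-responding is a pure Nash equilibrium.
Faction A against (No, Yes): payoffs 0, 2 → best response No.
Faction A against (No, No): payoffs 7, 5 → best response Yes.
Faction A against (No, Abstain): payoffs 9, 1 → best response Yes.
Faction A against (Abstain, Yes): payoffs 9, 0 → best response Yes.
Faction A against (Abstain, No): payoffs 2, 7 → best response No.
Faction A against (Abstain, Abstain): payoffs 4, 3 → best response Yes.
Faction B against (Yes, Yes): payoffs 5, 4 → best response No.
Faction B against (Yes, No): payoffs 9, 1 → best response No.
Faction B against (Yes, Abstain): payoffs 1, 2 → best response Abstain.
Faction B against (No, Yes): payoffs 8, 9 → best response Abstain.
Faction B against (No, No): payoffs 3, 8 → best response Abstain.
Faction B against (No, Abstain): payoffs 5, 4 → best response No.
Faction C against (Yes, No): payoffs 0, 5, 9 → best response Abstain.
Faction C against (Yes, Abstain): payoffs 2, 1, 7 → best response Abstain.
Faction C against (No, No): payoffs 5, 4, 7 → best response Abstain.
Faction C against (No, Abstain): payoffs 2, 7, 5 → best response No.
Mutual best responses: (Yes, Abstain, Abstain); (No, Abstain, No).

Pure-strategy Nash equilibria: (Yes, Abstain, Abstain), (No, Abstain, No)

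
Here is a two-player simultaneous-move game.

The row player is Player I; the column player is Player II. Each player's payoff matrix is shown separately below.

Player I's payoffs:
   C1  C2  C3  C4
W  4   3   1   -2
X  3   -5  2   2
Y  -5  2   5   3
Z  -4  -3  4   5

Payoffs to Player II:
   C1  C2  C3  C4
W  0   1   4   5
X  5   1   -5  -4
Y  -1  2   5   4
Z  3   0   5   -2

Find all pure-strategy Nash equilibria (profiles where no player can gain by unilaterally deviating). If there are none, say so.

Pure NE: (Y, C3)

Player I against C1: payoffs 4, 3, -5, -4 → best response W.
Player I against C2: payoffs 3, -5, 2, -3 → best response W.
Player I against C3: payoffs 1, 2, 5, 4 → best response Y.
Player I against C4: payoffs -2, 2, 3, 5 → best response Z.
Player II against W: payoffs 0, 1, 4, 5 → best response C4.
Player II against X: payoffs 5, 1, -5, -4 → best response C1.
Player II against Y: payoffs -1, 2, 5, 4 → best response C3.
Player II against Z: payoffs 3, 0, 5, -2 → best response C3.
Mutual best responses: (Y, C3).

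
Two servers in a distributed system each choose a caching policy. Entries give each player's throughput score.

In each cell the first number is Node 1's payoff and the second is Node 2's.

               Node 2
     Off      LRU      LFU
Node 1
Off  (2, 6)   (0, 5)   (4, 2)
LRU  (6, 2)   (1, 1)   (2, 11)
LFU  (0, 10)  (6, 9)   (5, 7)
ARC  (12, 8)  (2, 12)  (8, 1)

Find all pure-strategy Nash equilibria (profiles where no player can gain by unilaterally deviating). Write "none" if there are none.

(Off, Off): Node 1 can switch to LRU (2 → 6). Not NE.
(Off, LRU): Node 1 can switch to LRU (0 → 1). Not NE.
(Off, LFU): Node 1 can switch to LFU (4 → 5). Not NE.
(LRU, Off): Node 1 can switch to ARC (6 → 12). Not NE.
(LRU, LRU): Node 1 can switch to LFU (1 → 6). Not NE.
(LRU, LFU): Node 1 can switch to Off (2 → 4). Not NE.
(LFU, Off): Node 1 can switch to Off (0 → 2). Not NE.
(LFU, LRU): Node 2 can switch to Off (9 → 10). Not NE.
(The remaining 4 profiles each have a profitable deviation by the same check.)

none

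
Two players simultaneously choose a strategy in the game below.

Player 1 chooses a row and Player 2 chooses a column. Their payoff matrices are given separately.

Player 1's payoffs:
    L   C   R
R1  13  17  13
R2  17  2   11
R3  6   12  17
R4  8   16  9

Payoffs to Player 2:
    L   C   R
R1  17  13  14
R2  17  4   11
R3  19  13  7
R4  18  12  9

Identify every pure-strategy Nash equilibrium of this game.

For each player, find the best response to each opponent profile; mutual best responses are the pure NE.
Player 1 against L: payoffs 13, 17, 6, 8 → best response R2.
Player 1 against C: payoffs 17, 2, 12, 16 → best response R1.
Player 1 against R: payoffs 13, 11, 17, 9 → best response R3.
Player 2 against R1: payoffs 17, 13, 14 → best response L.
Player 2 against R2: payoffs 17, 4, 11 → best response L.
Player 2 against R3: payoffs 19, 13, 7 → best response L.
Player 2 against R4: payoffs 18, 12, 9 → best response L.
Mutual best responses: (R2, L).

Pure NE: (R2, L)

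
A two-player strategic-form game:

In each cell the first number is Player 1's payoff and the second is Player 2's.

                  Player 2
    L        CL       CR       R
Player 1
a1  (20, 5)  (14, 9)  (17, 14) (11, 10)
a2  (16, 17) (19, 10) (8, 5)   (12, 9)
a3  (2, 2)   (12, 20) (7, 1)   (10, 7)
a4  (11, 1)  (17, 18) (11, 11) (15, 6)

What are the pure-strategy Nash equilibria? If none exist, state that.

For each strategy profile, look for a profitable unilateral deviation.
(a1, L): Player 2 can switch to CL (5 → 9). Not NE.
(a1, CL): Player 1 can switch to a2 (14 → 19). Not NE.
(a1, CR): Player 1 gets 17, best alternative 11; Player 2 gets 14, best alternative 10. No profitable deviation — NE.
(a1, R): Player 1 can switch to a2 (11 → 12). Not NE.
(a2, L): Player 1 can switch to a1 (16 → 20). Not NE.
(a2, CL): Player 2 can switch to L (10 → 17). Not NE.
(a2, CR): Player 1 can switch to a1 (8 → 17). Not NE.
(a2, R): Player 1 can switch to a4 (12 → 15). Not NE.
(a3, L): Player 1 can switch to a1 (2 → 20). Not NE.
(a3, CL): Player 1 can switch to a1 (12 → 14). Not NE.
(a3, CR): Player 1 can switch to a1 (7 → 17). Not NE.
(The remaining 5 profiles each have a profitable deviation by the same check.)

(a1, CR)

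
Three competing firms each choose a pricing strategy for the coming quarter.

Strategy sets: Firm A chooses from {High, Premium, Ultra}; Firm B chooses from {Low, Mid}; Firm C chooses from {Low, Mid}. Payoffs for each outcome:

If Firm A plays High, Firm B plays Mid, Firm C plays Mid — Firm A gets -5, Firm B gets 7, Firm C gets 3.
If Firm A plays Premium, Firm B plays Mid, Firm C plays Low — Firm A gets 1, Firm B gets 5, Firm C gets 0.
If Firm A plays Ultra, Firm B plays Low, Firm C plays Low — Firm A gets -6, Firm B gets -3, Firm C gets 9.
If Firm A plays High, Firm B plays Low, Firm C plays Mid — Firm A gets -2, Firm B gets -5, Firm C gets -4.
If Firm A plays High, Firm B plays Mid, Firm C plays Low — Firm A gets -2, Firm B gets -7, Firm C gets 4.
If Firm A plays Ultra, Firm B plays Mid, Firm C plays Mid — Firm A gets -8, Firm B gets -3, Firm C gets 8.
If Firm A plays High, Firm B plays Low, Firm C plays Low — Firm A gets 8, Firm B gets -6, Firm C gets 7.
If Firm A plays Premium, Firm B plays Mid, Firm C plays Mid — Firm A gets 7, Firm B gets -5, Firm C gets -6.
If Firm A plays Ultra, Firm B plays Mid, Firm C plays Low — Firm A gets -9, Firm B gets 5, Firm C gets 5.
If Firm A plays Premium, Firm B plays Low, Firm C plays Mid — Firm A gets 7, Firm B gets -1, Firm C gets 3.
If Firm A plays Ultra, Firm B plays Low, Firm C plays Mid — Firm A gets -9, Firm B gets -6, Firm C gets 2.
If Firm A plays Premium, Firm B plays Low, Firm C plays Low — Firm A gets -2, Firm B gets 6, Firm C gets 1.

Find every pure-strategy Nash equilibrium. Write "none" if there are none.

(High, Low, Low): Firm A gets 8, best alternative -2; Firm B gets -6, best alternative -7; Firm C gets 7, best alternative -4. No profitable deviation — NE.
(High, Low, Mid): Firm A can switch to Premium (-2 → 7). Not NE.
(High, Mid, Low): Firm A can switch to Premium (-2 → 1). Not NE.
(High, Mid, Mid): Firm A can switch to Premium (-5 → 7). Not NE.
(Premium, Low, Low): Firm A can switch to High (-2 → 8). Not NE.
(Premium, Low, Mid): Firm A gets 7, best alternative -2; Firm B gets -1, best alternative -5; Firm C gets 3, best alternative 1. No profitable deviation — NE.
(Premium, Mid, Low): Firm B can switch to Low (5 → 6). Not NE.
(Premium, Mid, Mid): Firm B can switch to Low (-5 → -1). Not NE.
(Ultra, Low, Low): Firm A can switch to High (-6 → 8). Not NE.
(Ultra, Low, Mid): Firm A can switch to High (-9 → -2). Not NE.
(The remaining 2 profiles each have a profitable deviation by the same check.)

The pure Nash equilibria are (High, Low, Low) and (Premium, Low, Mid).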